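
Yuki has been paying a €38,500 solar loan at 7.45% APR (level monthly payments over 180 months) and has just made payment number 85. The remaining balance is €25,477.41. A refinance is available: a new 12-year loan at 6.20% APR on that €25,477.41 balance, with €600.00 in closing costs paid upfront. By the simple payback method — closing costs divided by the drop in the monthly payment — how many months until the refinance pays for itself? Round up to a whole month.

Current payment = 38,500 × 7.45%/12 / (1 − (1+0.0062083)^−180) = €355.81.
Refinanced payment = 25,477.41 × 0.0051667 / (1 − (1+0.0051667)^−144) = €251.27.
Monthly savings = €355.81 − €251.27 = €104.54.
Break-even = €600.00 / €104.54 = 5.74 → 6 months.

6 months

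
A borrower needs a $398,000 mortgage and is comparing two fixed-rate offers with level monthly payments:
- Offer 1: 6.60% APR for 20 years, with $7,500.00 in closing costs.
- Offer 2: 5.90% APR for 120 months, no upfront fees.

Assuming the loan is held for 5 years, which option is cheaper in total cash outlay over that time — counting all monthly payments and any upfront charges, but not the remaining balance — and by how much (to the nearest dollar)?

Offer 1 by $76,968

Offer 1: monthly rate = 6.6%/12 = 0.0055000; payment = 398,000 × 0.0055000 / (1 − (1+0.0055000)^−240) = $2,990.86.
Offer 2: at 5.90% the monthly rate is 0.0049167, so the payment is 398,000 × 0.0049167 / (1 − 1.0049167^−120) = $4,398.66.
Over 60 months: Offer 1 costs 60 × $2,990.86 + $7,500.00 = $186,951.60; Offer 2 costs 60 × $4,398.66 = $263,919.60.
Offer 1 is cheaper by $263,919.60 − $186,951.60 = $76,968.00.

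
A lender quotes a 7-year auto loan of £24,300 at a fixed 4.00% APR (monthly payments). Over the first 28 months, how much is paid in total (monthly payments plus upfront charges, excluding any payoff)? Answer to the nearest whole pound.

Monthly rate = 4%/12 = 0.0033333; payment = 24,300 × 0.0033333 / (1 − (1+0.0033333)^−84) = £332.15.
Total outlay = 28 × £332.15 = £9,300.20.

£9,300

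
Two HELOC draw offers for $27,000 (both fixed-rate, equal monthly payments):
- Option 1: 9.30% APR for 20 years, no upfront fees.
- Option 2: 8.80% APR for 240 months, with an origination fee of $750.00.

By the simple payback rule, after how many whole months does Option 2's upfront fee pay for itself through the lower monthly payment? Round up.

Option 1: at 9.30% the monthly rate is 0.0077500, so the payment is 27,000 × 0.0077500 / (1 − 1.0077500^−240) = $248.16.
Option 2: at 8.80% the monthly rate is 0.0073333, so the payment is 27,000 × 0.0073333 / (1 − 1.0073333^−240) = $239.46.
Monthly savings = $248.16 − $239.46 = $8.70.
Break-even = $750.00 / $8.70 = 86.21 → 87 months.

87 months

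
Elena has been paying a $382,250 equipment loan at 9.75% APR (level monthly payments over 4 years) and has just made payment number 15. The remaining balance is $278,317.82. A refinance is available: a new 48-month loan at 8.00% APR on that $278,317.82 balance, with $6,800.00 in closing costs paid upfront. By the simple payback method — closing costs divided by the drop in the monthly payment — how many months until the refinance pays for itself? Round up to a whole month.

Current payment = 382,250 × 9.75%/12 / (1 − (1+0.0081250)^−48) = $9,649.02.
Refinanced payment = 278,317.82 × 0.0066667 / (1 − (1+0.0066667)^−48) = $6,794.55.
Monthly savings = $9,649.02 − $6,794.55 = $2,854.47.
Break-even = $6,800.00 / $2,854.47 = 2.38 → 3 months.

3 months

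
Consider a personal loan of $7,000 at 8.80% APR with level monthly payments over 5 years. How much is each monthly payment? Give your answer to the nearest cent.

At 8.80% the monthly rate is 0.0073333, so the payment is 7,000 × 0.0073333 / (1 − 1.0073333^−60) = $144.63.

$144.63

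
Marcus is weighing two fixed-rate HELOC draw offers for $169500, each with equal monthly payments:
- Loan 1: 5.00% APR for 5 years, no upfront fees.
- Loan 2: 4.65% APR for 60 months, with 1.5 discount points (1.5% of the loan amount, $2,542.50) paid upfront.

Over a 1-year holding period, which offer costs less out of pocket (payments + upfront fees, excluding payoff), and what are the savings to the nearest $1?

Loan 1 by $2,217

Loan 1: monthly rate = 5%/12 = 0.0041667; payment = 169,500 × 0.0041667 / (1 − (1+0.0041667)^−60) = $3,198.67.
Loan 2: at 4.65% the monthly rate is 0.0038750, so the payment is 169,500 × 0.0038750 / (1 − 1.0038750^−60) = $3,171.57.
Over 12 months: Loan 1 costs 12 × $3,198.67 = $38,384.04; Loan 2 costs 12 × $3,171.57 + $2,542.50 = $40,601.34.
Loan 1 is cheaper by $40,601.34 − $38,384.04 = $2,217.30.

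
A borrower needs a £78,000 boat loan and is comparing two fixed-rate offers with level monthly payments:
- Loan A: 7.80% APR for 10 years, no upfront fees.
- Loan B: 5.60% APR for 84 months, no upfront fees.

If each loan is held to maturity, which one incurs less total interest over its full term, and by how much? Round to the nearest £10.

Loan A: monthly rate = 7.8%/12 = 0.0065000; payment = 78,000 × 0.0065000 / (1 − (1+0.0065000)^−120) = £938.13.
Total interest on Loan A = 120 × £938.13 − £78,000 = £34,575.60.
Loan B: at 5.60% the monthly rate is 0.0046667, so the payment is 78,000 × 0.0046667 / (1 − 1.0046667^−84) = £1,124.57.
Total interest on Loan B = 84 × £1,124.57 − £78,000 = £16,463.88.
Loan B is lower by £18,111.72.

Loan B by £18,110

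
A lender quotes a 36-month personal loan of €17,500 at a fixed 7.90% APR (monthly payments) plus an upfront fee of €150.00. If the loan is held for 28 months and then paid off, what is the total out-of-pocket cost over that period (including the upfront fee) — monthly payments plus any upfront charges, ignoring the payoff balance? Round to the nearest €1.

At 7.90% the monthly rate is 0.0065833, so the payment is 17,500 × 0.0065833 / (1 − 1.0065833^−36) = €547.58.
Total outlay = 28 × €547.58 + €150.00 = €15,482.24.

€15,482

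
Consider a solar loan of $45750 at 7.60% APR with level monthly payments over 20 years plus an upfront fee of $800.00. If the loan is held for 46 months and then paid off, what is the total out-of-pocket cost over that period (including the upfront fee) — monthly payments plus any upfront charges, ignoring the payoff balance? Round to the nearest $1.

$17,883

Monthly rate = 7.6%/12 = 0.0063333; payment = 45,750 × 0.0063333 / (1 − (1+0.0063333)^−240) = $371.36.
Total outlay = 46 × $371.36 + $800.00 = $17,882.56.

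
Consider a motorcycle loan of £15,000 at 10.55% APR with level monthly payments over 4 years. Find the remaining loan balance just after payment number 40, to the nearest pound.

With monthly rate i = 10.55%/12 = 0.0087917, the balance after k of n payments is P · [(1+i)^n − (1+i)^k] / [(1+i)^n − 1].
(1+0.0087917)^48 = 1.52219863 and (1+0.0087917)^40 = 1.41925176, so the balance is 15,000 × (1.52219863 − 1.41925176) / (1.52219863 − 1) = £2,957.12.

£2,957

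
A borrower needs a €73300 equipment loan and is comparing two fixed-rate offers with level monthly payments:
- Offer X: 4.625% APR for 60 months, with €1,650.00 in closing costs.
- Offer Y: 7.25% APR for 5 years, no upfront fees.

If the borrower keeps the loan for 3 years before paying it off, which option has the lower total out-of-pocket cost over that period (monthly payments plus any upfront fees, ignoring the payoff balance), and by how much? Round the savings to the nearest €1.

Offer X by €1,568

Offer X: monthly rate = 4.625%/12 = 0.0038542; payment = 73,300 × 0.0038542 / (1 − (1+0.0038542)^−60) = €1,370.70.
Offer Y: monthly rate = 7.25%/12 = 0.0060417; payment = 73,300 × 0.0060417 / (1 − (1+0.0060417)^−60) = €1,460.09.
Over 36 months: Offer X costs 36 × €1,370.70 + €1,650.00 = €50,995.20; Offer Y costs 36 × €1,460.09 = €52,563.24.
Offer X is cheaper by €52,563.24 − €50,995.20 = €1,568.04.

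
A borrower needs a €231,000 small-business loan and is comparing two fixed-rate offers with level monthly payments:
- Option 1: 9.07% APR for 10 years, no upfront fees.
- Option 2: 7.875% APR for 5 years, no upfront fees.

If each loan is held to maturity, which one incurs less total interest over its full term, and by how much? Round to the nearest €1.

Option 1: monthly rate = 9.07%/12 = 0.0075583; payment = 231,000 × 0.0075583 / (1 − (1+0.0075583)^−120) = €2,934.97.
Total interest on Option 1 = 120 × €2,934.97 − €231,000 = €121,196.40.
Option 2: at 7.875% the monthly rate is 0.0065625, so the payment is 231,000 × 0.0065625 / (1 − 1.0065625^−60) = €4,670.04.
Total interest on Option 2 = 60 × €4,670.04 − €231,000 = €49,202.40.
Option 2 is lower by €71,994.00.

Option 2 by €71,994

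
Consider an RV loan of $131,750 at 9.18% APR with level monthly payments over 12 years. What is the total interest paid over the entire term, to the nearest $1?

At 9.18% the monthly rate is 0.0076500, so the payment is 131,750 × 0.0076500 / (1 − 1.0076500^−144) = $1,512.74.
Total paid = 144 × $1,512.74 = $217,834.56; interest = $217,834.56 − $131,750 = $86,084.56.

$86,085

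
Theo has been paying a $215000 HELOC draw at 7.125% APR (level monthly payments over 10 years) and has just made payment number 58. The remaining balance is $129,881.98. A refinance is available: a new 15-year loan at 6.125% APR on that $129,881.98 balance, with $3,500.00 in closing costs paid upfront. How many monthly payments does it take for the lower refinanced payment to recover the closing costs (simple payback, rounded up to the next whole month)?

3 months

Current payment = 215,000 × 7.125%/12 / (1 − (1+0.0059375)^−120) = $2,510.21.
Refinanced payment = 129,881.98 × 0.0051042 / (1 − (1+0.0051042)^−180) = $1,104.81.
Monthly savings = $2,510.21 − $1,104.81 = $1,405.40.
Break-even = $3,500.00 / $1,405.40 = 2.49 → 3 months.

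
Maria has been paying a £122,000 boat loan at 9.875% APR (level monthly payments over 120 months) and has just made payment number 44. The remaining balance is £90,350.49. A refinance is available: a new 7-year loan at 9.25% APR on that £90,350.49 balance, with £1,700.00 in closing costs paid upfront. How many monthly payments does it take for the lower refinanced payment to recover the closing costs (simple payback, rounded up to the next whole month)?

13 months

Current payment = 122,000 × 9.875%/12 / (1 − (1+0.0082292)^−120) = £1,603.81.
Refinanced payment = 90,350.49 × 0.0077083 / (1 − (1+0.0077083)^−84) = £1,465.15.
Monthly savings = £1,603.81 − £1,465.15 = £138.66.
Break-even = £1,700.00 / £138.66 = 12.26 → 13 months.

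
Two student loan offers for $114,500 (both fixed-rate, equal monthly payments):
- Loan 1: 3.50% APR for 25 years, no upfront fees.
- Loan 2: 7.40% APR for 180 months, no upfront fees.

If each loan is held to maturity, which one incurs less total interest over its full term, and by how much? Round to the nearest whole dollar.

Loan 1: at 3.50% the monthly rate is 0.0029167, so the payment is 114,500 × 0.0029167 / (1 − 1.0029167^−300) = $573.21.
Total interest on Loan 1 = 300 × $573.21 − $114,500 = $57,463.00.
Loan 2: at 7.40% the monthly rate is 0.0061667, so the payment is 114,500 × 0.0061667 / (1 − 1.0061667^−180) = $1,054.93.
Total interest on Loan 2 = 180 × $1,054.93 − $114,500 = $75,387.40.
Loan 1 is lower by $17,924.40.

Loan 1 by $17,924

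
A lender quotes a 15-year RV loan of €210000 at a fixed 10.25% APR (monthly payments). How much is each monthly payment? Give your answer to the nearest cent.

€2,288.90

At 10.25% the monthly rate is 0.0085417, so the payment is 210,000 × 0.0085417 / (1 − 1.0085417^−180) = €2,288.90.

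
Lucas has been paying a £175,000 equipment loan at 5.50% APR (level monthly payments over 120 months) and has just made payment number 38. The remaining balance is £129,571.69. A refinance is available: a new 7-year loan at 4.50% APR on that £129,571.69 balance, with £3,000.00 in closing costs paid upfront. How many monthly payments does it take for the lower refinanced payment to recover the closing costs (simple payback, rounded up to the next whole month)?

31 months

Current payment = 175,000 × 5.5%/12 / (1 − (1+0.0045833)^−120) = £1,899.21.
Refinanced payment = 129,571.69 × 0.0037500 / (1 − (1+0.0037500)^−84) = £1,801.07.
Monthly savings = £1,899.21 − £1,801.07 = £98.14.
Break-even = £3,000.00 / £98.14 = 30.57 → 31 months.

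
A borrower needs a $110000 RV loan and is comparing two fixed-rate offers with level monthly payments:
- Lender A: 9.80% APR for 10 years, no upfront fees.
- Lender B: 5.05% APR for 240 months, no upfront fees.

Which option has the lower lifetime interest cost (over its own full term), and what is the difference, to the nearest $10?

Lender A: monthly rate = 9.8%/12 = 0.0081667; payment = 110,000 × 0.0081667 / (1 − (1+0.0081667)^−120) = $1,441.50.
Total interest on Lender A = 120 × $1,441.50 − $110,000 = $62,980.00.
Lender B: at 5.05% the monthly rate is 0.0042083, so the payment is 110,000 × 0.0042083 / (1 − 1.0042083^−240) = $728.99.
Total interest on Lender B = 240 × $728.99 − $110,000 = $64,957.60.
Lender A is lower by $1,977.60.

Lender A by $1,980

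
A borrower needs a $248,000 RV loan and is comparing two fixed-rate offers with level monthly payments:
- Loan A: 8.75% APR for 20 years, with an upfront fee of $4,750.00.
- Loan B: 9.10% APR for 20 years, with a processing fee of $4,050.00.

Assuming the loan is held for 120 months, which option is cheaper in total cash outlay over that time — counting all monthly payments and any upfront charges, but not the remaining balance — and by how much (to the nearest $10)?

Loan A: monthly rate = 8.75%/12 = 0.0072917; payment = 248,000 × 0.0072917 / (1 − (1+0.0072917)^−240) = $2,191.60.
Loan B: monthly rate = 9.1%/12 = 0.0075833; payment = 248,000 × 0.0075833 / (1 − (1+0.0075833)^−240) = $2,247.30.
Over 120 months: Loan A costs 120 × $2,191.60 + $4,750.00 = $267,742.00; Loan B costs 120 × $2,247.30 + $4,050.00 = $273,726.00.
Loan A is cheaper by $273,726.00 − $267,742.00 = $5,984.00.

Loan A by $5,980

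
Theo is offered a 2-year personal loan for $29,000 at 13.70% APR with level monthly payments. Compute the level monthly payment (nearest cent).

$1,388.27

Monthly rate = 13.7%/12 = 0.0114167; payment = 29,000 × 0.0114167 / (1 − (1+0.0114167)^−24) = $1,388.27.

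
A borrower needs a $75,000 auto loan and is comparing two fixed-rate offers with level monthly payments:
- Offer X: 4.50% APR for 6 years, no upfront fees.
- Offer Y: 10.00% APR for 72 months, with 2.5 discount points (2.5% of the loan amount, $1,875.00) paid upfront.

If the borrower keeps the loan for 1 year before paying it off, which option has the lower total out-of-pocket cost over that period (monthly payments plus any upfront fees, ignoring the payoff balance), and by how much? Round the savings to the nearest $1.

Offer X by $4,262

Offer X: at 4.50% the monthly rate is 0.0037500, so the payment is 75,000 × 0.0037500 / (1 − 1.0037500^−72) = $1,190.55.
Offer Y: monthly rate = 10%/12 = 0.0083333; payment = 75,000 × 0.0083333 / (1 − (1+0.0083333)^−72) = $1,389.44.
Over 12 months: Offer X costs 12 × $1,190.55 = $14,286.60; Offer Y costs 12 × $1,389.44 + $1,875.00 = $18,548.28.
Offer X is cheaper by $18,548.28 − $14,286.60 = $4,261.68.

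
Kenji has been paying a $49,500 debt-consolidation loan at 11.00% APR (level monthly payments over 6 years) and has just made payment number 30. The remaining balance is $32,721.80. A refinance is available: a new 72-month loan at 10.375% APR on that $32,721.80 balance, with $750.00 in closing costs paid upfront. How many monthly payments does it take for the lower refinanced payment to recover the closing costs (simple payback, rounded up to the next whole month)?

Current payment = 49,500 × 11%/12 / (1 − (1+0.0091667)^−72) = $942.19.
Refinanced payment = 32,721.80 × 0.0086458 / (1 − (1+0.0086458)^−72) = $612.40.
Monthly savings = $942.19 − $612.40 = $329.79.
Break-even = $750.00 / $329.79 = 2.27 → 3 months.

3 months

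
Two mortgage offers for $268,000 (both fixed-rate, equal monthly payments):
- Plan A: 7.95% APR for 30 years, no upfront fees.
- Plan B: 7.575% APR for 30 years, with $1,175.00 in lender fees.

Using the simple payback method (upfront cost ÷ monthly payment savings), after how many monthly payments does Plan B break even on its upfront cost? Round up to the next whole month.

Plan A: at 7.95% the monthly rate is 0.0066250, so the payment is 268,000 × 0.0066250 / (1 − 1.0066250^−360) = $1,957.16.
Plan B: at 7.575% the monthly rate is 0.0063125, so the payment is 268,000 × 0.0063125 / (1 − 1.0063125^−360) = $1,887.68.
Monthly savings = $1,957.16 − $1,887.68 = $69.48.
Break-even = $1,175.00 / $69.48 = 16.91 → 17 months.

17 months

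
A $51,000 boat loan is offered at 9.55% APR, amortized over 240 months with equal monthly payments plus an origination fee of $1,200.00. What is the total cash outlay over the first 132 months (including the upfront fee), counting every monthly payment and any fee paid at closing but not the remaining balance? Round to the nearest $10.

$64,170

Monthly rate = 9.55%/12 = 0.0079583; payment = 51,000 × 0.0079583 / (1 − (1+0.0079583)^−240) = $477.05.
Total outlay = 132 × $477.05 + $1,200.00 = $64,170.60.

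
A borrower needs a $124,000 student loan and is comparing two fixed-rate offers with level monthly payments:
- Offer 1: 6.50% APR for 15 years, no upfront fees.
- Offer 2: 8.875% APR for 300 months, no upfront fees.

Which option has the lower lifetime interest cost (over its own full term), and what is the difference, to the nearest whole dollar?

Offer 1: monthly rate = 6.5%/12 = 0.0054167; payment = 124,000 × 0.0054167 / (1 − (1+0.0054167)^−180) = $1,080.17.
Total interest on Offer 1 = 180 × $1,080.17 − $124,000 = $70,430.60.
Offer 2: monthly rate = 8.875%/12 = 0.0073958; payment = 124,000 × 0.0073958 / (1 − (1+0.0073958)^−300) = $1,030.01.
Total interest on Offer 2 = 300 × $1,030.01 − $124,000 = $185,003.00.
Offer 1 is lower by $114,572.40.

Offer 1 by $114,572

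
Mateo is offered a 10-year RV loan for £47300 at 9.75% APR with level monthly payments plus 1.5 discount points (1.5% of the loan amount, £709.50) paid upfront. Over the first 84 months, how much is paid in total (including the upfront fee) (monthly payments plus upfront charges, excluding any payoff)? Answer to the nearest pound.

At 9.75% the monthly rate is 0.0081250, so the payment is 47,300 × 0.0081250 / (1 − 1.0081250^−120) = £618.54.
Total outlay = 84 × £618.54 + £709.50 = £52,666.86.

£52,667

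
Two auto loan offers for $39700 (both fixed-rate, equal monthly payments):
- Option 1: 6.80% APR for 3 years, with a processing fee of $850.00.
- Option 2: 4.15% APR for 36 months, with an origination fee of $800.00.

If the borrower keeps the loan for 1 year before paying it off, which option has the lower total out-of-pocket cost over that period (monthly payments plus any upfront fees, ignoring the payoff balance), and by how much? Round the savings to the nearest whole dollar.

Option 1: at 6.80% the monthly rate is 0.0056667, so the payment is 39,700 × 0.0056667 / (1 − 1.0056667^−36) = $1,222.19.
Option 2: at 4.15% the monthly rate is 0.0034583, so the payment is 39,700 × 0.0034583 / (1 − 1.0034583^−36) = $1,174.75.
Over 12 months: Option 1 costs 12 × $1,222.19 + $850.00 = $15,516.28; Option 2 costs 12 × $1,174.75 + $800.00 = $14,897.00.
Option 2 is cheaper by $15,516.28 − $14,897.00 = $619.28.

Option 2 by $619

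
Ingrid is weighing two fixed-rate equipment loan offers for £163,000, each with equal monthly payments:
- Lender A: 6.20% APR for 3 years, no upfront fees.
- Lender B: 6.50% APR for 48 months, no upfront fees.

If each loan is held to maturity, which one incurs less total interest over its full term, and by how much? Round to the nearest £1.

Lender A: monthly rate = 6.2%/12 = 0.0051667; payment = 163,000 × 0.0051667 / (1 − (1+0.0051667)^−36) = £4,973.56.
Total interest on Lender A = 36 × £4,973.56 − £163,000 = £16,048.16.
Lender B: at 6.50% the monthly rate is 0.0054167, so the payment is 163,000 × 0.0054167 / (1 − 1.0054167^−48) = £3,865.54.
Total interest on Lender B = 48 × £3,865.54 − £163,000 = £22,545.92.
Lender A is lower by £6,497.76.

Lender A by £6,498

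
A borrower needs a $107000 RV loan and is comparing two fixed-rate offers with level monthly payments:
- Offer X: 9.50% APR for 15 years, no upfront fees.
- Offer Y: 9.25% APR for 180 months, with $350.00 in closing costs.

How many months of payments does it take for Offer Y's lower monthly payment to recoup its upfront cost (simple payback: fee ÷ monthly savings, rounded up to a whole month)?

Offer X: at 9.50% the monthly rate is 0.0079167, so the payment is 107,000 × 0.0079167 / (1 − 1.0079167^−180) = $1,117.32.
Offer Y: at 9.25% the monthly rate is 0.0077083, so the payment is 107,000 × 0.0077083 / (1 − 1.0077083^−180) = $1,101.24.
Monthly savings = $1,117.32 − $1,101.24 = $16.08.
Break-even = $350.00 / $16.08 = 21.77 → 22 months.

22 months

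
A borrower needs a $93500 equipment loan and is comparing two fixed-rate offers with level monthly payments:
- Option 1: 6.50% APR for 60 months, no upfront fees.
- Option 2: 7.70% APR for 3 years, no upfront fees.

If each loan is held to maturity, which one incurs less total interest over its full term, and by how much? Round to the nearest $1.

Option 1: at 6.50% the monthly rate is 0.0054167, so the payment is 93,500 × 0.0054167 / (1 − 1.0054167^−60) = $1,829.43.
Total interest on Option 1 = 60 × $1,829.43 − $93,500 = $16,265.80.
Option 2: at 7.70% the monthly rate is 0.0064167, so the payment is 93,500 × 0.0064167 / (1 − 1.0064167^−36) = $2,917.03.
Total interest on Option 2 = 36 × $2,917.03 − $93,500 = $11,513.08.
Option 2 is lower by $4,752.72.

Option 2 by $4,753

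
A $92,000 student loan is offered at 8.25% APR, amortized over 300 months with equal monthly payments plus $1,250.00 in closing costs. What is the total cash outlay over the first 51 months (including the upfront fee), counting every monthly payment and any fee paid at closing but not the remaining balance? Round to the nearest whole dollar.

$38,244

At 8.25% the monthly rate is 0.0068750, so the payment is 92,000 × 0.0068750 / (1 − 1.0068750^−300) = $725.37.
Total outlay = 51 × $725.37 + $1,250.00 = $38,243.87.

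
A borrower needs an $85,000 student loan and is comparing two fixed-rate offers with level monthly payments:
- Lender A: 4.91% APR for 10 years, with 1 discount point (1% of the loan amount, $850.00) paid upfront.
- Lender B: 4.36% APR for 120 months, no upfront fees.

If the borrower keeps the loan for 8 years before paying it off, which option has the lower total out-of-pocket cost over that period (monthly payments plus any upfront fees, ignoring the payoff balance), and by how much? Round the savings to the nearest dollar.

Lender A: at 4.91% the monthly rate is 0.0040917, so the payment is 85,000 × 0.0040917 / (1 − 1.0040917^−120) = $897.82.
Lender B: at 4.36% the monthly rate is 0.0036333, so the payment is 85,000 × 0.0036333 / (1 − 1.0036333^−120) = $875.20.
Over 96 months: Lender A costs 96 × $897.82 + $850.00 = $87,040.72; Lender B costs 96 × $875.20 = $84,019.20.
Lender B is cheaper by $87,040.72 − $84,019.20 = $3,021.52.

Lender B by $3,022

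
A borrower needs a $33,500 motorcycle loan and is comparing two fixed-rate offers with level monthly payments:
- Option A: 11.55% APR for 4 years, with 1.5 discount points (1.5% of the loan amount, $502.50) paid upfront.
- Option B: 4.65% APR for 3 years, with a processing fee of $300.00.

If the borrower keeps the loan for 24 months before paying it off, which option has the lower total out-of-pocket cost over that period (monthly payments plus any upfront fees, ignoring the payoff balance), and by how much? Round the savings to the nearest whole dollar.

Option A: at 11.55% the monthly rate is 0.0096250, so the payment is 33,500 × 0.0096250 / (1 − 1.0096250^−48) = $874.80.
Option B: at 4.65% the monthly rate is 0.0038750, so the payment is 33,500 × 0.0038750 / (1 − 1.0038750^−36) = $998.77.
Over 24 months: Option A costs 24 × $874.80 + $502.50 = $21,497.70; Option B costs 24 × $998.77 + $300.00 = $24,270.48.
Option A is cheaper by $24,270.48 − $21,497.70 = $2,772.78.

Option A by $2,773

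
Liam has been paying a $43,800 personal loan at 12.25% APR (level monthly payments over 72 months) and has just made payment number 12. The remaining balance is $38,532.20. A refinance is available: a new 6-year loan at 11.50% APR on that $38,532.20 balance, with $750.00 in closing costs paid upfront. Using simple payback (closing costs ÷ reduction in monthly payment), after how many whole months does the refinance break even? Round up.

Current payment = 43,800 × 12.25%/12 / (1 − (1+0.0102083)^−72) = $862.00.
Refinanced payment = 38,532.20 × 0.0095833 / (1 − (1+0.0095833)^−72) = $743.33.
Monthly savings = $862.00 − $743.33 = $118.67.
Break-even = $750.00 / $118.67 = 6.32 → 7 months.

7 months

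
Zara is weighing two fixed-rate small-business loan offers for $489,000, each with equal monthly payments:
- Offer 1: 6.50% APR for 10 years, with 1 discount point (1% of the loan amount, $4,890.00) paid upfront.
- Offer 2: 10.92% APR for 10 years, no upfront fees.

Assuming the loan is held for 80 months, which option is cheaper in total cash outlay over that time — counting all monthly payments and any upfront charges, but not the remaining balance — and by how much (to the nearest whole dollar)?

Offer 1: monthly rate = 6.5%/12 = 0.0054167; payment = 489,000 × 0.0054167 / (1 − (1+0.0054167)^−120) = $5,552.50.
Offer 2: monthly rate = 10.92%/12 = 0.0091000; payment = 489,000 × 0.0091000 / (1 − (1+0.0091000)^−120) = $6,713.85.
Over 80 months: Offer 1 costs 80 × $5,552.50 + $4,890.00 = $449,090.00; Offer 2 costs 80 × $6,713.85 = $537,108.00.
Offer 1 is cheaper by $537,108.00 − $449,090.00 = $88,018.00.

Offer 1 by $88,018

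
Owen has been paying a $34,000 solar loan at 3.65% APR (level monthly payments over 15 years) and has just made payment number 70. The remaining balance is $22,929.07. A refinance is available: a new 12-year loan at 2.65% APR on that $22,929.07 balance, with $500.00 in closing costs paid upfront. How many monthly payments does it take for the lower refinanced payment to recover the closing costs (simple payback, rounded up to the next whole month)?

9 months

Current payment = 34,000 × 3.65%/12 / (1 − (1+0.0030417)^−180) = $245.57.
Refinanced payment = 22,929.07 × 0.0022083 / (1 − (1+0.0022083)^−144) = $186.06.
Monthly savings = $245.57 − $186.06 = $59.51.
Break-even = $500.00 / $59.51 = 8.40 → 9 months.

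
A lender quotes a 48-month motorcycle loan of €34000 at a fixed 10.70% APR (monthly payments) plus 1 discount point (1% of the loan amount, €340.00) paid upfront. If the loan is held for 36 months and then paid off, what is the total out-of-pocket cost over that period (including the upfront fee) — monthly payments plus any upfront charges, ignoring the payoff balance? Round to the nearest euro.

€31,797

Monthly rate = 10.7%/12 = 0.0089167; payment = 34,000 × 0.0089167 / (1 − (1+0.0089167)^−48) = €873.80.
Total outlay = 36 × €873.80 + €340.00 = €31,796.80.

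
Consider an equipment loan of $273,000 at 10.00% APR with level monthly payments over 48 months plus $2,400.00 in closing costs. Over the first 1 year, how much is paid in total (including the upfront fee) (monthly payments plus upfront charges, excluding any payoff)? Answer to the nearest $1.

$85,488

Monthly rate = 10%/12 = 0.0083333; payment = 273,000 × 0.0083333 / (1 − (1+0.0083333)^−48) = $6,923.99.
Total outlay = 12 × $6,923.99 + $2,400.00 = $85,487.88.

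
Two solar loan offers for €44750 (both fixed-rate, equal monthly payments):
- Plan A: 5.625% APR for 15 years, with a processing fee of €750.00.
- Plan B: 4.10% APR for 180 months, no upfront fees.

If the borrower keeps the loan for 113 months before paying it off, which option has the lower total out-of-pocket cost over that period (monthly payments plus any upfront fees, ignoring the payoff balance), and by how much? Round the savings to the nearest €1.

Plan A: at 5.625% the monthly rate is 0.0046875, so the payment is 44,750 × 0.0046875 / (1 − 1.0046875^−180) = €368.62.
Plan B: monthly rate = 4.1%/12 = 0.0034167; payment = 44,750 × 0.0034167 / (1 − (1+0.0034167)^−180) = €333.26.
Over 113 months: Plan A costs 113 × €368.62 + €750.00 = €42,404.06; Plan B costs 113 × €333.26 = €37,658.38.
Plan B is cheaper by €42,404.06 − €37,658.38 = €4,745.68.

Plan B by €4,746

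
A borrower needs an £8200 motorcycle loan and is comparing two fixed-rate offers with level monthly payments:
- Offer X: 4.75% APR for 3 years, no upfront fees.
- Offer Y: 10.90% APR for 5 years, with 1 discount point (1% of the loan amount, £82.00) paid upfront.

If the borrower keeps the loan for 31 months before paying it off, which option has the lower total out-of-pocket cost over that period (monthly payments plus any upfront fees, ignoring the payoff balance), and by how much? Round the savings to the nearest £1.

Offer X: at 4.75% the monthly rate is 0.0039583, so the payment is 8,200 × 0.0039583 / (1 − 1.0039583^−36) = £244.84.
Offer Y: at 10.90% the monthly rate is 0.0090833, so the payment is 8,200 × 0.0090833 / (1 − 1.0090833^−60) = £177.88.
Over 31 months: Offer X costs 31 × £244.84 = £7,590.04; Offer Y costs 31 × £177.88 + £82.00 = £5,596.28.
Offer Y is cheaper by £7,590.04 − £5,596.28 = £1,993.76.

Offer Y by £1,994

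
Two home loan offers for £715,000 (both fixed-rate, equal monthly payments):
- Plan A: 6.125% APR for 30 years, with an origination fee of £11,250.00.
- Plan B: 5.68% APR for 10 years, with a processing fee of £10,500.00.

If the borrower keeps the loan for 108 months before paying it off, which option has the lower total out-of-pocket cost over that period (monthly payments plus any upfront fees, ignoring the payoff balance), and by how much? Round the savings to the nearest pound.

Plan A: at 6.125% the monthly rate is 0.0051042, so the payment is 715,000 × 0.0051042 / (1 − 1.0051042^−360) = £4,344.42.
Plan B: monthly rate = 5.68%/12 = 0.0047333; payment = 715,000 × 0.0047333 / (1 − (1+0.0047333)^−120) = £7,823.56.
Over 108 months: Plan A costs 108 × £4,344.42 + £11,250.00 = £480,447.36; Plan B costs 108 × £7,823.56 + £10,500.00 = £855,444.48.
Plan A is cheaper by £855,444.48 − £480,447.36 = £374,997.12.

Plan A by £374,997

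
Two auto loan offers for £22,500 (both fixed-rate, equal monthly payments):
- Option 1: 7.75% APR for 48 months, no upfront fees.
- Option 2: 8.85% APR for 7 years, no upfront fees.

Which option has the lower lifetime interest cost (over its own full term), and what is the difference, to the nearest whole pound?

Option 1 by £4,025

Option 1: monthly rate = 7.75%/12 = 0.0064583; payment = 22,500 × 0.0064583 / (1 − (1+0.0064583)^−48) = £546.65.
Total interest on Option 1 = 48 × £546.65 − £22,500 = £3,739.20.
Option 2: monthly rate = 8.85%/12 = 0.0073750; payment = 22,500 × 0.0073750 / (1 − (1+0.0073750)^−84) = £360.29.
Total interest on Option 2 = 84 × £360.29 − £22,500 = £7,764.36.
Option 1 is lower by £4,025.16.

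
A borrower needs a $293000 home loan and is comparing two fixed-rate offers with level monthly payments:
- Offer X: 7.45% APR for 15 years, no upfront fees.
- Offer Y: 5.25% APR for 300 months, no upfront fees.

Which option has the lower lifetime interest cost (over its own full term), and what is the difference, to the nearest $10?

Offer X by $39,330

Offer X: monthly rate = 7.45%/12 = 0.0062083; payment = 293,000 × 0.0062083 / (1 − (1+0.0062083)^−180) = $2,707.83.
Total interest on Offer X = 180 × $2,707.83 − $293,000 = $194,409.40.
Offer Y: at 5.25% the monthly rate is 0.0043750, so the payment is 293,000 × 0.0043750 / (1 − 1.0043750^−300) = $1,755.80.
Total interest on Offer Y = 300 × $1,755.80 − $293,000 = $233,740.00.
Offer X is lower by $39,330.60.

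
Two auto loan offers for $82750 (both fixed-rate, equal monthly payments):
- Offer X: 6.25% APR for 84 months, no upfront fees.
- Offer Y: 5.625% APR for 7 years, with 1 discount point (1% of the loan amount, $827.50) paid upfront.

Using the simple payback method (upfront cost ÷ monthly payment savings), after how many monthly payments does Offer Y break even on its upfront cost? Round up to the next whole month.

Offer X: monthly rate = 6.25%/12 = 0.0052083; payment = 82,750 × 0.0052083 / (1 − (1+0.0052083)^−84) = $1,218.80.
Offer Y: at 5.625% the monthly rate is 0.0046875, so the payment is 82,750 × 0.0046875 / (1 − 1.0046875^−84) = $1,194.04.
Monthly savings = $1,218.80 − $1,194.04 = $24.76.
Break-even = $827.50 / $24.76 = 33.42 → 34 months.

34 months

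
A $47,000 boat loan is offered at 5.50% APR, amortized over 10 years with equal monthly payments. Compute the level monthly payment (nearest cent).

Monthly rate = 5.5%/12 = 0.0045833; payment = 47,000 × 0.0045833 / (1 − (1+0.0045833)^−120) = $510.07.

$510.07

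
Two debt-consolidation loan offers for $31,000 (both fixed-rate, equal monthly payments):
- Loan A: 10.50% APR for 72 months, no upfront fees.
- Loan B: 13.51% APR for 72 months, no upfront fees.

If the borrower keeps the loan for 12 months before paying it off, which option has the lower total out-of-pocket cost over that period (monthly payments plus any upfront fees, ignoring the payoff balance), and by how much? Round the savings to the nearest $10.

Loan A: at 10.50% the monthly rate is 0.0087500, so the payment is 31,000 × 0.0087500 / (1 − 1.0087500^−72) = $582.15.
Loan B: at 13.51% the monthly rate is 0.0112583, so the payment is 31,000 × 0.0112583 / (1 − 1.0112583^−72) = $630.67.
Over 12 months: Loan A costs 12 × $582.15 = $6,985.80; Loan B costs 12 × $630.67 = $7,568.04.
Loan A is cheaper by $7,568.04 − $6,985.80 = $582.24.

Loan A by $580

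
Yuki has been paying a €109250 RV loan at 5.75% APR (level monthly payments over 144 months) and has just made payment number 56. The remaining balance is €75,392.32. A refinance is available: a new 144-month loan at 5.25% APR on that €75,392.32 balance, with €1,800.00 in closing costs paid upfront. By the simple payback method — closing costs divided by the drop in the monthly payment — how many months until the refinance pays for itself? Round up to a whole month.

Current payment = 109,250 × 5.75%/12 / (1 − (1+0.0047917)^−144) = €1,052.04.
Refinanced payment = 75,392.32 × 0.0043750 / (1 − (1+0.0043750)^−144) = €706.79.
Monthly savings = €1,052.04 − €706.79 = €345.25.
Break-even = €1,800.00 / €345.25 = 5.21 → 6 months.

6 months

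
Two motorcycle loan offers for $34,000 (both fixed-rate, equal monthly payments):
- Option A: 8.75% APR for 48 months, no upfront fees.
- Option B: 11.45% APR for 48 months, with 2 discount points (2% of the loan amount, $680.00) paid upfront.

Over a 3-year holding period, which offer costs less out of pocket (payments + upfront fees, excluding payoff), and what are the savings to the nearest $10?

Option A by $2,270

Option A: at 8.75% the monthly rate is 0.0072917, so the payment is 34,000 × 0.0072917 / (1 − 1.0072917^−48) = $842.06.
Option B: at 11.45% the monthly rate is 0.0095417, so the payment is 34,000 × 0.0095417 / (1 − 1.0095417^−48) = $886.20.
Over 36 months: Option A costs 36 × $842.06 = $30,314.16; Option B costs 36 × $886.20 + $680.00 = $32,583.20.
Option A is cheaper by $32,583.20 − $30,314.16 = $2,269.04.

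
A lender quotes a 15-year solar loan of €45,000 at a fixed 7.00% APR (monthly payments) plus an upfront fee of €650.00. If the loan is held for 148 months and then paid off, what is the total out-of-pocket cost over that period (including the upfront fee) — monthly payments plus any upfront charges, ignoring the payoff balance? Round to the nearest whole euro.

Monthly rate = 7%/12 = 0.0058333; payment = 45,000 × 0.0058333 / (1 − (1+0.0058333)^−180) = €404.47.
Total outlay = 148 × €404.47 + €650.00 = €60,511.56.

€60,512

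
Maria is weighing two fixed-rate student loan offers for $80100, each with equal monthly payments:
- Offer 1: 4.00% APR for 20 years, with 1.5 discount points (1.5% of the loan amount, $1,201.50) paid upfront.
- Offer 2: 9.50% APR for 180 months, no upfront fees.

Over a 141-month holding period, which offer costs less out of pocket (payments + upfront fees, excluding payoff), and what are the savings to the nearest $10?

Offer 1 by $48,290

Offer 1: monthly rate = 4%/12 = 0.0033333; payment = 80,100 × 0.0033333 / (1 − (1+0.0033333)^−240) = $485.39.
Offer 2: at 9.50% the monthly rate is 0.0079167, so the payment is 80,100 × 0.0079167 / (1 − 1.0079167^−180) = $836.42.
Over 141 months: Offer 1 costs 141 × $485.39 + $1,201.50 = $69,641.49; Offer 2 costs 141 × $836.42 = $117,935.22.
Offer 1 is cheaper by $117,935.22 − $69,641.49 = $48,293.73.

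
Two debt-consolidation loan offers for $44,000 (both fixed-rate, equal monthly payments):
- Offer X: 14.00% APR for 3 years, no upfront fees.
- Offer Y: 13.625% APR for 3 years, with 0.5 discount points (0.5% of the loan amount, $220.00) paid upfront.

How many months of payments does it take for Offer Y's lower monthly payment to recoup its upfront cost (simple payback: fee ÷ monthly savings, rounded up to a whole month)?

28 months

Offer X: monthly rate = 14%/12 = 0.0116667; payment = 44,000 × 0.0116667 / (1 − (1+0.0116667)^−36) = $1,503.82.
Offer Y: at 13.625% the monthly rate is 0.0113542, so the payment is 44,000 × 0.0113542 / (1 − 1.0113542^−36) = $1,495.81.
Monthly savings = $1,503.82 − $1,495.81 = $8.01.
Break-even = $220.00 / $8.01 = 27.47 → 28 months.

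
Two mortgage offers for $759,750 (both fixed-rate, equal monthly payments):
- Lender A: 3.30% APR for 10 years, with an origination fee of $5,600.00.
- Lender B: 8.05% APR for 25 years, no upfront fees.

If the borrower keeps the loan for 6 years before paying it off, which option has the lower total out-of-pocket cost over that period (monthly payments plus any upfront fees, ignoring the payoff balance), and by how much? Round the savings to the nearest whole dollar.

Lender A: monthly rate = 3.3%/12 = 0.0027500; payment = 759,750 × 0.0027500 / (1 − (1+0.0027500)^−120) = $7,441.88.
Lender B: monthly rate = 8.05%/12 = 0.0067083; payment = 759,750 × 0.0067083 / (1 − (1+0.0067083)^−300) = $5,889.06.
Over 72 months: Lender A costs 72 × $7,441.88 + $5,600.00 = $541,415.36; Lender B costs 72 × $5,889.06 = $424,012.32.
Lender B is cheaper by $541,415.36 − $424,012.32 = $117,403.04.

Lender B by $117,403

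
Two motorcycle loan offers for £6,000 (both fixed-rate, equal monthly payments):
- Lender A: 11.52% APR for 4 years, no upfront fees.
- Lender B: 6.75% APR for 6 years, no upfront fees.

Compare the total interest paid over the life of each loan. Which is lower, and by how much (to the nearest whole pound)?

Lender B by £203

Lender A: monthly rate = 11.52%/12 = 0.0096000; payment = 6,000 × 0.0096000 / (1 − (1+0.0096000)^−48) = £156.59.
Total interest on Lender A = 48 × £156.59 − £6,000 = £1,516.32.
Lender B: at 6.75% the monthly rate is 0.0056250, so the payment is 6,000 × 0.0056250 / (1 − 1.0056250^−72) = £101.58.
Total interest on Lender B = 72 × £101.58 − £6,000 = £1,313.76.
Lender B is lower by £202.56.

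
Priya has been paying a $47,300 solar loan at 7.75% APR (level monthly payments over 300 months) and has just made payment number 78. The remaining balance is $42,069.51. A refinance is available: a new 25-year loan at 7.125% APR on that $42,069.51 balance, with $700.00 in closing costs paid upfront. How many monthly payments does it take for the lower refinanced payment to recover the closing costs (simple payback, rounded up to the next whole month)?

13 months

Current payment = 47,300 × 7.75%/12 / (1 − (1+0.0064583)^−300) = $357.27.
Refinanced payment = 42,069.51 × 0.0059375 / (1 − (1+0.0059375)^−300) = $300.70.
Monthly savings = $357.27 − $300.70 = $56.57.
Break-even = $700.00 / $56.57 = 12.37 → 13 months.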